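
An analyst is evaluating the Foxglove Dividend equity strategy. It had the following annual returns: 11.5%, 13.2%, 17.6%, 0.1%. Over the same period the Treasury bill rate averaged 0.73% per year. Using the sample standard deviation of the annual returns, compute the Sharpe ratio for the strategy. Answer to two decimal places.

1.32

μ = (11.5 + 13.2 + 17.6 + 0.1) / 4 = 10.6000%
Sample σ = √[Σ(r − μ)² / 3] = √[166.8200 / 3] = √55.6067 = 7.4570%
Sharpe = (μ − rf) / σ = (10.6000 − 0.73) / 7.4570 = 9.8700 / 7.4570 = 1.3236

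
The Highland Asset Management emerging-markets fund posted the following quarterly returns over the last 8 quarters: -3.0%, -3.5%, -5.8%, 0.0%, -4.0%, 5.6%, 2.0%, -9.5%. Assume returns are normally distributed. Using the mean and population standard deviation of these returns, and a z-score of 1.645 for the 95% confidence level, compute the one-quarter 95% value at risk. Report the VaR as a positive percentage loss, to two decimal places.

Mean return r̄ = -18.20 / 8 = -2.2750%
Population σ = √[Σ(r − r̄)² / 8] = √[155.0950 / 8] = √19.3869 = 4.4031%
VaR = −(r̄ − z·σ) = −(-2.2750 − 1.645 × 4.4031) = −(-9.5181) = 9.5181%

9.52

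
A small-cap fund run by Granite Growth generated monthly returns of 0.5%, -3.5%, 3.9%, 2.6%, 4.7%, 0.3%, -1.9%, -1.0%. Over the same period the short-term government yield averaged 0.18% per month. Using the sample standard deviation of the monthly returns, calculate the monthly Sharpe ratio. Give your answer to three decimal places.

0.182

μ = (0.5 − 3.5 + 3.9 + 2.6 + 4.7 + 0.3 − 1.9 − 1) / 8 = 5.60 / 8 = 0.7000%
Σ(r − μ)² = 57.3400; sample σ = √(57.3400/7) = 2.8621%
Sharpe = (μ − rf) / σ = (0.7000 − 0.18) / 2.8621 = 0.5200 / 2.8621 = 0.1817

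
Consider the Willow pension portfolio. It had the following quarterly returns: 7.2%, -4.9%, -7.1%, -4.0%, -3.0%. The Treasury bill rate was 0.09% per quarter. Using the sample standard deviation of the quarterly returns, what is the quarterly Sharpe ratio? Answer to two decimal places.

-0.44

r̄ = (7.2 − 4.9 − 7.1 − 4 − 3) / 5 = -11.80 / 5 = -2.3600%
Sample std dev = √[123.4120 / 4] = 5.5545%
Sharpe = (r̄ − rf) / σ = (-2.3600 − 0.09) / 5.5545 = -2.4500 / 5.5545 = -0.4411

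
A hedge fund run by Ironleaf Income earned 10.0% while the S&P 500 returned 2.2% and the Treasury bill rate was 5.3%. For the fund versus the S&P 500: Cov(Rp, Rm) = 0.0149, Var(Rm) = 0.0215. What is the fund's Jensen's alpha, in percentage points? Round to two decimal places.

6.85

β = Cov / Var = 0.0149 / 0.0215 = 0.6930
E[R] = Rf + β(Rm − Rf) = 5.3% + 0.6930 × (2.2% − 5.3%) = 3.1517%
α = Rp − E[R] = 10.0% − 3.1517% = 6.8483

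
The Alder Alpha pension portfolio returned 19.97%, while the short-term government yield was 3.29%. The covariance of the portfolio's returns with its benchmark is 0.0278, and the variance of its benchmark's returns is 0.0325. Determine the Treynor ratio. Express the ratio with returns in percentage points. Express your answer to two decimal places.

β = Cov / Var = 0.0278 / 0.0325 = 0.8554
Treynor = (Rp − Rf) / β = (19.97% − 3.29%) / 0.8554 = 16.68 / 0.8554 = 19.4996

19.50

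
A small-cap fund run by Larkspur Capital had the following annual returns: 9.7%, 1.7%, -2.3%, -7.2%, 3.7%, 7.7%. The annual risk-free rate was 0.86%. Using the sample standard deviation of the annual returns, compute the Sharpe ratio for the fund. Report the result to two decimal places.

μ = (9.7 + 1.7 − 2.3 − 7.2 + 3.7 + 7.7) / 6 = 2.2167%
Sample σ = √[Σ(r − μ)² / 5] = √[197.6083 / 5] = √39.5217 = 6.2866%
Sharpe = (μ − rf) / σ = (2.2167 − 0.86) / 6.2866 = 1.3567 / 6.2866 = 0.2158

0.22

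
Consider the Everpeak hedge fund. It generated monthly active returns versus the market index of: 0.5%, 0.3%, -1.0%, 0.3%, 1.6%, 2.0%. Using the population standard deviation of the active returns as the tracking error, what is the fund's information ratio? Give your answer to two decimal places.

r̄ = (0.5 + 0.3 − 1 + 0.3 + 1.6 + 2) / 6 = 3.70 / 6 = 0.6167%
Σ(r − r̄)² = 5.7083; population σ = √(5.7083/6) = 0.9754%
IR = r̄ / tracking error = 0.6167 / 0.9754 = 0.6323

0.63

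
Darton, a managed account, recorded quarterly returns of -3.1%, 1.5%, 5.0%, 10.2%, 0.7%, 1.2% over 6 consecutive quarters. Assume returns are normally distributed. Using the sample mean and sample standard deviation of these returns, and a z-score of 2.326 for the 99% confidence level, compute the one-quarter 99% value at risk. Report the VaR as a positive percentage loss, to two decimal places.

7.96

r̄ = (-3.1 + 1.5 + 5 + 10.2 + 0.7 + 1.2) / 6 = 2.5833%
Σ(r − r̄)² = (-3.1 − 2.5833)² + (1.5 − 2.5833)² + (5 − 2.5833)² + … = 102.7883
sample σ = √(102.7883 / 5) = √20.5577 = 4.5341%
VaR = −(r̄ − z·σ) = −(2.5833 − 2.326 × 4.5341) = −(-7.9630) = 7.9630%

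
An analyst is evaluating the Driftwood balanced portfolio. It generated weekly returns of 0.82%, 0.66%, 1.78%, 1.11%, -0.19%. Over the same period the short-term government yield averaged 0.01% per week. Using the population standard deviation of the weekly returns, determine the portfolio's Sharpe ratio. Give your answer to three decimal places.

1.290

r̄ = (0.82 + 0.66 + 1.78 + 1.11 − 0.19) / 5 = 0.8360%
Σ(r − r̄)² = (0.82 − 0.8360)² + (0.66 − 0.8360)² + (1.78 − 0.8360)² + … = 2.0501
σ = √[2.0501 / 5] = 0.6403%
Sharpe = (r̄ − rf) / σ = (0.8360 − 0.01) / 0.6403 = 0.8260 / 0.6403 = 1.2900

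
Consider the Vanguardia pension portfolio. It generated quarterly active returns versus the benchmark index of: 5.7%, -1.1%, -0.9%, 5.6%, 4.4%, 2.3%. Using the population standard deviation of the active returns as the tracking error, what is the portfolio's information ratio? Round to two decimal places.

0.94

Mean return r̄ = 16.00 / 6 = 2.6667%
Population σ = √[Σ(r − r̄)² / 6] = √[47.8533 / 6] = √7.9756 = 2.8241%
IR = r̄ / tracking error = 2.6667 / 2.8241 = 0.9443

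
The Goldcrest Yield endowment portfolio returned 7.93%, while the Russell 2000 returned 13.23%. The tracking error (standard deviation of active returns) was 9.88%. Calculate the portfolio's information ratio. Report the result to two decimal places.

IR = (Rp − Rb) / TE = (7.93% − 13.23%) / 9.88% = -5.30% / 9.88% = -0.5364

-0.54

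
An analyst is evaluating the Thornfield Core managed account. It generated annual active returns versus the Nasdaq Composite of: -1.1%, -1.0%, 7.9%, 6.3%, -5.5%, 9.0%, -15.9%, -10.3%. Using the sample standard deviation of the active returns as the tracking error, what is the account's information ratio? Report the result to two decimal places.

-0.15

Mean return μ = -10.60 / 8 = -1.3250%
Σ(r − μ)² = 560.4150; sample σ = √(560.4150/7) = 8.9476%
IR = μ / tracking error = -1.3250 / 8.9476 = -0.1481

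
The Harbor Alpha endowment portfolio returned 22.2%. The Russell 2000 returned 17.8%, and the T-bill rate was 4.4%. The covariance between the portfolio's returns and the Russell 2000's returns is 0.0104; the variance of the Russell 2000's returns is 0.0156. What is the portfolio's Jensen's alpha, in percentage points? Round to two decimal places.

8.87

β = Cov / Var = 0.0104 / 0.0156 = 0.6667
E[R] = Rf + β(Rm − Rf) = 4.4% + 0.6667 × (17.8% − 4.4%) = 13.3338%
α = Rp − E[R] = 22.2% − 13.3338% = 8.8662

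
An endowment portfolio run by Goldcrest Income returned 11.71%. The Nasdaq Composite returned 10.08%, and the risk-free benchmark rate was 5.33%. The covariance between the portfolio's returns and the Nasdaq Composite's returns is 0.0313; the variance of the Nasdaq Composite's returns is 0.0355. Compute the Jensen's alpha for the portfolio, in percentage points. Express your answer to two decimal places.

2.19

β = Cov / Var = 0.0313 / 0.0355 = 0.8817
E[R] = Rf + β(Rm − Rf) = 5.33% + 0.8817 × (10.08% − 5.33%) = 9.5181%
α = Rp − E[R] = 11.71% − 9.5181% = 2.1919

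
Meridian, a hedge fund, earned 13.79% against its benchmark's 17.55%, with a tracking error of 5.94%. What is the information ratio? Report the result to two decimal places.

-0.63

IR = (Rp − Rb) / TE = (13.79% − 17.55%) / 5.94% = -3.76% / 5.94% = -0.6330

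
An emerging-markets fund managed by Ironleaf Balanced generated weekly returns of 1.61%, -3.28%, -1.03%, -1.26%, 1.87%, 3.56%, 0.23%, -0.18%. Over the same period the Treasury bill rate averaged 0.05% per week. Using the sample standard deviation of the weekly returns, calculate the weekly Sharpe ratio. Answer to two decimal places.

0.07

r̄ = (1.61 − 3.28 − 1.03 − 1.26 + 1.87 + 3.56 + 0.23 − 0.18) / 8 = 0.1900%
Σ(r − r̄)² = (1.61 − 0.1900)² + (-3.28 − 0.1900)² + (-1.03 − 0.1900)² + … = 31.9660
σ = √[31.9660 / 7] = 2.1370%
Sharpe = (r̄ − rf) / σ = (0.1900 − 0.05) / 2.1370 = 0.1400 / 2.1370 = 0.0655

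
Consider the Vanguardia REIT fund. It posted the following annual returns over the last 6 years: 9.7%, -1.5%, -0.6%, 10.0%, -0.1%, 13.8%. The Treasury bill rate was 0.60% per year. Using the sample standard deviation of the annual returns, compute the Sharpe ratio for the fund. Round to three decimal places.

0.690

Mean return μ = 31.30 / 6 = 5.2167%
Σ(r − μ)² = (9.7 − 5.2167)² + (-1.5 − 5.2167)² + … = 223.8683
sample σ = √(223.8683 / 5) = √44.7737 = 6.6913%
Sharpe = (μ − rf) / σ = (5.2167 − 0.6) / 6.6913 = 4.6167 / 6.6913 = 0.6900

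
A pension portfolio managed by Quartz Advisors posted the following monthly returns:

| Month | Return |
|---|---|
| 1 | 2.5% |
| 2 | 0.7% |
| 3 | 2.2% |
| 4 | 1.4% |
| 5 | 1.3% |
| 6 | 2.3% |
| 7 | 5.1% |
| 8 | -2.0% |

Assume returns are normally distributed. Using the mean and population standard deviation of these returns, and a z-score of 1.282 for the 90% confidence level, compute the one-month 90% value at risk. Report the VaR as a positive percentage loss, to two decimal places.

r̄ = (2.5 + 0.7 + 2.2 + 1.4 + 1.3 + 2.3 + 5.1 − 2) / 8 = 1.6875%
Population σ = √[Σ(r − r̄)² / 8] = √[27.7488 / 8] = √3.4686 = 1.8624%
VaR = −(r̄ − z·σ) = −(1.6875 − 1.282 × 1.8624) = −(-0.7001) = 0.7001%

0.70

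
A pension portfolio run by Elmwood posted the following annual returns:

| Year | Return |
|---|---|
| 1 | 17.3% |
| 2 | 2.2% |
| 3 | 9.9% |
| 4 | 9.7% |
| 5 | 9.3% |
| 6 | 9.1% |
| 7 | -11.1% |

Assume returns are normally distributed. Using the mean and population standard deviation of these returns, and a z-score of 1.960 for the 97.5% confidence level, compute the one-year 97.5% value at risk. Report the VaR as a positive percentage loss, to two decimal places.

9.62

μ = (17.3 + 2.2 + 9.9 + 9.7 + 9.3 + 9.1 − 11.1) / 7 = 46.40 / 7 = 6.6286%
Σ(r − μ)² = (17.3 − 6.6286)² + (2.2 − 6.6286)² + … = 481.1743
σ = √[481.1743 / 7] = 8.2909%
VaR = −(μ − z·σ) = −(6.6286 − 1.960 × 8.2909) = −(-9.6216) = 9.6216%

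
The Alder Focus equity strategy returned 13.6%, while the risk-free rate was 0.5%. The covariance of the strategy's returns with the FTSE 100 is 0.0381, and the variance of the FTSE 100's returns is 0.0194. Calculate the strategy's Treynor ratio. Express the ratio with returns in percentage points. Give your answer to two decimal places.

β = Cov / Var = 0.0381 / 0.0194 = 1.9639
Treynor = (Rp − Rf) / β = (13.6% − 0.5%) / 1.9639 = 13.10 / 1.9639 = 6.6704

6.67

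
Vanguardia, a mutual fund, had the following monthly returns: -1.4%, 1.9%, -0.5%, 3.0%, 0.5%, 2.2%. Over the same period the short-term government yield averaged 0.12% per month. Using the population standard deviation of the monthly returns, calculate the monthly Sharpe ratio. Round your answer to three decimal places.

r̄ = (-1.4 + 1.9 − 0.5 + 3 + 0.5 + 2.2) / 6 = 0.9500%
Σ(r − r̄)² = (-1.4 − 0.9500)² + (1.9 − 0.9500)² + (-0.5 − 0.9500)² + … = 14.4950
σ = √[14.4950 / 6] = 1.5543%
Sharpe = (r̄ − rf) / σ = (0.9500 − 0.12) / 1.5543 = 0.8300 / 1.5543 = 0.5340

0.534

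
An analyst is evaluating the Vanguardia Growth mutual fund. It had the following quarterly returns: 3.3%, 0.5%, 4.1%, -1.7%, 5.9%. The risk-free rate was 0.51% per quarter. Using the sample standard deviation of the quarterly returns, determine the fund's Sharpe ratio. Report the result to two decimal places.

Mean return r̄ = 12.10 / 5 = 2.4200%
Σ(r − r̄)² = 36.3680; sample σ = √(36.3680/4) = 3.0153%
Sharpe = (r̄ − rf) / σ = (2.4200 − 0.51) / 3.0153 = 1.9100 / 3.0153 = 0.6334

0.63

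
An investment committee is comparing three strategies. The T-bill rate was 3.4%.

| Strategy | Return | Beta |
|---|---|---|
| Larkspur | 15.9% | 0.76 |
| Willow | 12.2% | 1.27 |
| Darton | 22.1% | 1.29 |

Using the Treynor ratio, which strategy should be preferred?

Larkspur

Larkspur: Treynor = (15.9% − 3.4%) / 0.76 = 16.447
Willow: Treynor = (12.2% − 3.4%) / 1.27 = 6.929
Darton: Treynor = (22.1% − 3.4%) / 1.29 = 14.496
Highest: Larkspur (16.447).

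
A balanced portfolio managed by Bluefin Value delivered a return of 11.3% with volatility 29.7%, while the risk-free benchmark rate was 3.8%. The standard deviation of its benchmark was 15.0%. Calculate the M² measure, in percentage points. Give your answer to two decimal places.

7.59

Sharpe = (Rp − Rf) / σp = (11.3% − 3.8%) / 29.7% = 0.2525
M² = Rf + Sharpe × σm = 3.8% + 0.2525 × 15.0% = 7.5875%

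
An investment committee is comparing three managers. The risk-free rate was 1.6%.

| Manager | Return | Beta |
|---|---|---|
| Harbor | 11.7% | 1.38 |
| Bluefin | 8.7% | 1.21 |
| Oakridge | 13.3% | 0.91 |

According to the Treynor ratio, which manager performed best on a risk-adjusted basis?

Oakridge

Harbor: Treynor = (11.7% − 1.6%) / 1.38 = 7.319
Bluefin: Treynor = (8.7% − 1.6%) / 1.21 = 5.868
Oakridge: Treynor = (13.3% − 1.6%) / 0.91 = 12.857
Highest: Oakridge (12.857).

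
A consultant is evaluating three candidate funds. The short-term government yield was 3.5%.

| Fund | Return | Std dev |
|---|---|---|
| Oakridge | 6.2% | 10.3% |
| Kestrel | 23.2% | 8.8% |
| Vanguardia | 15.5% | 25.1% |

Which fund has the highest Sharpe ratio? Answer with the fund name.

Kestrel

Oakridge: Sharpe ratio = (6.2% − 3.5%) / 10.3% = 0.262
Kestrel: Sharpe ratio = (23.2% − 3.5%) / 8.8% = 2.239
Vanguardia: Sharpe ratio = (15.5% − 3.5%) / 25.1% = 0.478
Highest: Kestrel (2.239).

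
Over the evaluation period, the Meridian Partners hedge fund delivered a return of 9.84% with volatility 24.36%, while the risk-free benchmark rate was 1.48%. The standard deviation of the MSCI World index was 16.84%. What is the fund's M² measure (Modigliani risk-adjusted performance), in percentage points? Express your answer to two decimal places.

Sharpe = (Rp − Rf) / σp = (9.84% − 1.48%) / 24.36% = 0.3432
M² = Rf + Sharpe × σm = 1.48% + 0.3432 × 16.84% = 7.2595%

7.26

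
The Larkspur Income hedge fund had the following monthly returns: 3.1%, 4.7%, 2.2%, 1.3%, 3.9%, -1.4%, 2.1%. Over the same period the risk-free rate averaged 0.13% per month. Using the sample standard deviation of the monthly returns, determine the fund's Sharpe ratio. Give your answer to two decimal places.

r̄ = (3.1 + 4.7 + 2.2 + 1.3 + 3.9 − 1.4 + 2.1) / 7 = 2.2714%
Σ(r − r̄)² = (3.1 − 2.2714)² + (4.7 − 2.2714)² + … = 23.6943
σ = √[23.6943 / 6] = 1.9872%
Sharpe = (r̄ − rf) / σ = (2.2714 − 0.13) / 1.9872 = 2.1414 / 1.9872 = 1.0776

1.08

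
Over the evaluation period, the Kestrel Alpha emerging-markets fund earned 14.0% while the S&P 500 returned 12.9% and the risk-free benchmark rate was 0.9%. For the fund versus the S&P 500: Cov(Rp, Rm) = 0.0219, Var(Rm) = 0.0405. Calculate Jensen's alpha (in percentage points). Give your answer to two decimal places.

β = Cov / Var = 0.0219 / 0.0405 = 0.5407
E[R] = Rf + β(Rm − Rf) = 0.9% + 0.5407 × (12.9% − 0.9%) = 7.3884%
α = Rp − E[R] = 14.0% − 7.3884% = 6.6116

6.61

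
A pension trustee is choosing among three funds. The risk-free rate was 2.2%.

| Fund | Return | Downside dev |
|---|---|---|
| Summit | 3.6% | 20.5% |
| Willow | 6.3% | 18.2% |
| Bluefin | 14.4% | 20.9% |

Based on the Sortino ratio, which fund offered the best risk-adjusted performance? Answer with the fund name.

Summit: Sortino ratio = (3.6% − 2.2%) / 20.5% = 0.068
Willow: Sortino ratio = (6.3% − 2.2%) / 18.2% = 0.225
Bluefin: Sortino ratio = (14.4% − 2.2%) / 20.9% = 0.584
Highest: Bluefin (0.584).

Bluefin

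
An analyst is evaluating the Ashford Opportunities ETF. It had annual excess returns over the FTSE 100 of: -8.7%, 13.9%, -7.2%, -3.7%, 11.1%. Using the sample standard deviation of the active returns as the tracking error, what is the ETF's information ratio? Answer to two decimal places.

0.10

r̄ = (-8.7 + 13.9 − 7.2 − 3.7 + 11.1) / 5 = 5.40 / 5 = 1.0800%
Σ(r − r̄)² = 451.8080; sample σ = √(451.8080/4) = 10.6279%
IR = r̄ / tracking error = 1.0800 / 10.6279 = 0.1016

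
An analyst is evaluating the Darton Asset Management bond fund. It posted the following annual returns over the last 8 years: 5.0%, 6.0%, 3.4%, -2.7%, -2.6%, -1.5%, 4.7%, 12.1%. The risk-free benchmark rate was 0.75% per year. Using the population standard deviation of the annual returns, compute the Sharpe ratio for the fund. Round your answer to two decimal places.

0.48

μ = (5 + 6 + 3.4 − 2.7 − 2.6 − 1.5 + 4.7 + 12.1) / 8 = 24.40 / 8 = 3.0500%
Σ(r − μ)² = (5 − 3.0500)² + (6 − 3.0500)² + … = 182.9400
σ = √[182.9400 / 8] = 4.7820%
Sharpe = (μ − rf) / σ = (3.0500 − 0.75) / 4.7820 = 2.3000 / 4.7820 = 0.4810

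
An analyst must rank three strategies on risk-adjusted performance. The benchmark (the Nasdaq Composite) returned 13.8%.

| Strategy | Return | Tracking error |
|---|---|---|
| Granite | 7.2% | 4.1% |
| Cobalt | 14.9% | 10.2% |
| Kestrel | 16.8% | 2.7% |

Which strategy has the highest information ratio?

Kestrel

Granite: IR = (7.2% − 13.8%) / 4.1% = -1.610
Cobalt: IR = (14.9% − 13.8%) / 10.2% = 0.108
Kestrel: IR = (16.8% − 13.8%) / 2.7% = 1.111
Highest: Kestrel (1.111).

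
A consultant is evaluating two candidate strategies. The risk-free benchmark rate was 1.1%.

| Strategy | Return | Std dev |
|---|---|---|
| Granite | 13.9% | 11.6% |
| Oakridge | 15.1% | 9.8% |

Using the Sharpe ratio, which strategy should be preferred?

Oakridge

Granite: Sharpe ratio = (13.9% − 1.1%) / 11.6% = 1.103
Oakridge: Sharpe ratio = (15.1% − 1.1%) / 9.8% = 1.429
Highest: Oakridge (1.429).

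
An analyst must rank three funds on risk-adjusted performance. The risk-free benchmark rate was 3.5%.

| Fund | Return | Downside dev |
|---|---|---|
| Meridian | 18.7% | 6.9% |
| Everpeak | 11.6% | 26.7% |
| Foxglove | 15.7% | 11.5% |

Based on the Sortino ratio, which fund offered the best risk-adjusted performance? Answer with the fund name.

Meridian: Sortino ratio = (18.7% − 3.5%) / 6.9% = 2.203
Everpeak: Sortino ratio = (11.6% − 3.5%) / 26.7% = 0.303
Foxglove: Sortino ratio = (15.7% − 3.5%) / 11.5% = 1.061
Highest: Meridian (2.203).

Meridian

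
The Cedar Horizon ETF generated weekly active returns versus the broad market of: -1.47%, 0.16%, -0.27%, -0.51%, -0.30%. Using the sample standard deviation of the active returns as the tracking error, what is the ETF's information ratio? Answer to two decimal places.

-0.79

r̄ = (-1.47 + 0.16 − 0.27 − 0.51 − 0.3) / 5 = -2.390 / 5 = -0.4780%
Σ(r − r̄)² = 1.4671; sample σ = √(1.4671/4) = 0.6056%
IR = r̄ / tracking error = -0.4780 / 0.6056 = -0.7893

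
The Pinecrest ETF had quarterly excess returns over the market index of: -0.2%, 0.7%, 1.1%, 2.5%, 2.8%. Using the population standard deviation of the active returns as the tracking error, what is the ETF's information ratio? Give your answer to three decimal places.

r̄ = (-0.2 + 0.7 + 1.1 + 2.5 + 2.8) / 5 = 6.90 / 5 = 1.3800%
Population std dev = √[6.3080 / 5] = 1.1232%
IR = r̄ / tracking error = 1.3800 / 1.1232 = 1.2286

1.229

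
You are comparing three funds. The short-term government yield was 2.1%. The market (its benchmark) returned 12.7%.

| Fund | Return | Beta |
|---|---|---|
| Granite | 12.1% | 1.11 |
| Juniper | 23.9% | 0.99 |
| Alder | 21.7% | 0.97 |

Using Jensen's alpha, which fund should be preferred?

Granite: α = 12.1% − [2.1% + 1.11 × (12.7% − 2.1%)] = -1.766
Juniper: α = 23.9% − [2.1% + 0.99 × (12.7% − 2.1%)] = 11.306
Alder: α = 21.7% − [2.1% + 0.97 × (12.7% − 2.1%)] = 9.318
Highest: Juniper (11.306).

Juniper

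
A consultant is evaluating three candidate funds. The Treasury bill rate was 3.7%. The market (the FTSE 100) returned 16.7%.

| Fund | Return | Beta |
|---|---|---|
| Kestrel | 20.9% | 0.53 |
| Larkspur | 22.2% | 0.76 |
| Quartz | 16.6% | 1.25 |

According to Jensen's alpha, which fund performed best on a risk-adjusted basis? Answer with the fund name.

Kestrel: α = 20.9% − [3.7% + 0.53 × (16.7% − 3.7%)] = 10.310
Larkspur: α = 22.2% − [3.7% + 0.76 × (16.7% − 3.7%)] = 8.620
Quartz: α = 16.6% − [3.7% + 1.25 × (16.7% − 3.7%)] = -3.350
Highest: Kestrel (10.310).

Kestrel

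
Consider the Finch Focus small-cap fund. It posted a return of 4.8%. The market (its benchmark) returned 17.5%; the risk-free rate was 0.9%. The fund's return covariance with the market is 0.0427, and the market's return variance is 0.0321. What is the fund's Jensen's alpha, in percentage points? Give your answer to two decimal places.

-18.18

β = Cov / Var = 0.0427 / 0.0321 = 1.3302
E[R] = Rf + β(Rm − Rf) = 0.9% + 1.3302 × (17.5% − 0.9%) = 22.9813%
α = Rp − E[R] = 4.8% − 22.9813% = -18.1813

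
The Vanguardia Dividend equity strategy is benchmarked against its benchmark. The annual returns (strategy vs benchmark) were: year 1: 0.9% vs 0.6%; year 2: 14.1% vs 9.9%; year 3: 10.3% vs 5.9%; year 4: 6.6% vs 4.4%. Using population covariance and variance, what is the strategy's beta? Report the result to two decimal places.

1.44

r̄p = 7.9750%,  r̄m = 5.2000%
Cov = Σ(rp − r̄p)(rm − r̄m) / 4 = 16.0150
Var(rm) = Σ(rm − r̄m)² / 4 = 11.0950
β = Cov / Var = 16.0150 / 11.0950 = 1.4434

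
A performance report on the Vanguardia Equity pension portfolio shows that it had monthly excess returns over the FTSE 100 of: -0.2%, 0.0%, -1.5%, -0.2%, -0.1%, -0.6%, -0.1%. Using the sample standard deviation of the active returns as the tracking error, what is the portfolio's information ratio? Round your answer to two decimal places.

-0.73

Mean return μ = -2.70 / 7 = -0.3857%
Σ(r − μ)² = (-0.2 − (-0.3857))² + (0 − (-0.3857))² + … = 1.6686
sample σ = √(1.6686 / 6) = √0.2781 = 0.5274%
IR = μ / tracking error = -0.3857 / 0.5274 = -0.7313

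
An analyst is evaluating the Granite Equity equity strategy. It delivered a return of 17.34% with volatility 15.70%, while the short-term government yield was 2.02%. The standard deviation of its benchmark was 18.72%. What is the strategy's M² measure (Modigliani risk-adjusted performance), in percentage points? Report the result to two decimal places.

Sharpe = (Rp − Rf) / σp = (17.34% − 2.02%) / 15.70% = 0.9758
M² = Rf + Sharpe × σm = 2.02% + 0.9758 × 18.72% = 20.2870%

20.29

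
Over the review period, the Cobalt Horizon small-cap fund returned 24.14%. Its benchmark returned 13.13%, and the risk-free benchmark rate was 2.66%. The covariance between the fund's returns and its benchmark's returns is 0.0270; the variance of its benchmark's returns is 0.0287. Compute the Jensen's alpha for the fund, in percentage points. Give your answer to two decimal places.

11.63

β = Cov / Var = 0.0270 / 0.0287 = 0.9408
E[R] = Rf + β(Rm − Rf) = 2.66% + 0.9408 × (13.13% − 2.66%) = 12.5102%
α = Rp − E[R] = 24.14% − 12.5102% = 11.6298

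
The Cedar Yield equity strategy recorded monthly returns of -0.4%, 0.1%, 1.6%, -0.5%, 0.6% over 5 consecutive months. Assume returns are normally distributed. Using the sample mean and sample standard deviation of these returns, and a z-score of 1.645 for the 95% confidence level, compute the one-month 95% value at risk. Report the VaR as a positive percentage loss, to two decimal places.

μ = (-0.4 + 0.1 + 1.6 − 0.5 + 0.6) / 5 = 1.40 / 5 = 0.2800%
Sample σ = √[Σ(r − μ)² / 4] = √[2.9480 / 4] = √0.7370 = 0.8585%
VaR = −(μ − z·σ) = −(0.2800 − 1.645 × 0.8585) = −(-1.1322) = 1.1322%

1.13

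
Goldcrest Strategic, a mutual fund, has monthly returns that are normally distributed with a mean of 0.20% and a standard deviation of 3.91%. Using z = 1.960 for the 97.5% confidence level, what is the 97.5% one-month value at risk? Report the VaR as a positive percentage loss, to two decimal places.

7.46

VaR (as % loss) = −(μ − z·σ) = −(0.20% − 1.960 × 3.91%) = −(-7.4636%) = 7.4636%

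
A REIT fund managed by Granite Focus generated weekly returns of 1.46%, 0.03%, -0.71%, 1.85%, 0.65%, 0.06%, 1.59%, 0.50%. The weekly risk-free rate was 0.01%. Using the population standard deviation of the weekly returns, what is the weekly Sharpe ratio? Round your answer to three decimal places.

0.801

r̄ = (1.46 + 0.03 − 0.71 + 1.85 + 0.65 + 0.06 + 1.59 + 0.5) / 8 = 0.6788%
Population σ = √[Σ(r − r̄)² / 8] = √[5.5777 / 8] = √0.6972 = 0.8350%
Sharpe = (r̄ − rf) / σ = (0.6788 − 0.01) / 0.8350 = 0.6688 / 0.8350 = 0.8010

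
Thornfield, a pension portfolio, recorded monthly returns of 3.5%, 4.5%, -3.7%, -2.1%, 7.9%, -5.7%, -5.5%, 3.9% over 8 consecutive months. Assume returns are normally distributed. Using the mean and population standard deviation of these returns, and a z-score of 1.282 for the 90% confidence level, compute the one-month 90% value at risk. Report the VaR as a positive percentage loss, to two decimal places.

r̄ = (3.5 + 4.5 − 3.7 − 2.1 + 7.9 − 5.7 − 5.5 + 3.9) / 8 = 0.3500%
Population std dev = √[189.9800 / 8] = 4.8731%
VaR = −(r̄ − z·σ) = −(0.3500 − 1.282 × 4.8731) = −(-5.8973) = 5.8973%

5.90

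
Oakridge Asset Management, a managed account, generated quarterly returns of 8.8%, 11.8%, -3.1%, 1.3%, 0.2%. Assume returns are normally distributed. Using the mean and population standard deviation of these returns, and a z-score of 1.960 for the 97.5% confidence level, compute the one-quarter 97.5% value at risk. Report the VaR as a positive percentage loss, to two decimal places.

Mean return r̄ = 19.00 / 5 = 3.8000%
Σ(r − r̄)² = 155.8200; population σ = √(155.8200/5) = 5.5825%
VaR = −(r̄ − z·σ) = −(3.8000 − 1.960 × 5.5825) = −(-7.1417) = 7.1417%

7.14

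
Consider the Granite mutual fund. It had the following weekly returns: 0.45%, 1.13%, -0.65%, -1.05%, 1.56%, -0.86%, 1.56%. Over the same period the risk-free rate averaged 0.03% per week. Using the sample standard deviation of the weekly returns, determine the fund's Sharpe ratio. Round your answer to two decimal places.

Mean return r̄ = 2.140 / 7 = 0.3057%
Sample σ = √[Σ(r − r̄)² / 6] = √[7.9570 / 6] = √1.3262 = 1.1516%
Sharpe = (r̄ − rf) / σ = (0.3057 − 0.03) / 1.1516 = 0.2757 / 1.1516 = 0.2394

0.24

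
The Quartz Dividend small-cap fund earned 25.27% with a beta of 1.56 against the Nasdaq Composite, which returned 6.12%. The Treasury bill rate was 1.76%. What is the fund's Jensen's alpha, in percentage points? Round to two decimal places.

16.71

CAPM expected return = Rf + β(Rm − Rf) = 1.76% + 1.56 × (6.12% − 1.76%) = 1.76 + 1.56 × 4.36 = 8.5616%
Jensen's α = Rp − E[R] = 25.27% − 8.5616% = 16.7084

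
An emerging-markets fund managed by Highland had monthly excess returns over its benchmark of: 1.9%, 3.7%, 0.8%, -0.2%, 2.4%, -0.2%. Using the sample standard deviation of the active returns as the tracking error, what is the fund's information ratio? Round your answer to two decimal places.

0.90

Mean return μ = 8.40 / 6 = 1.4000%
Sample std dev = √[12.0200 / 5] = 1.5505%
IR = μ / tracking error = 1.4000 / 1.5505 = 0.9029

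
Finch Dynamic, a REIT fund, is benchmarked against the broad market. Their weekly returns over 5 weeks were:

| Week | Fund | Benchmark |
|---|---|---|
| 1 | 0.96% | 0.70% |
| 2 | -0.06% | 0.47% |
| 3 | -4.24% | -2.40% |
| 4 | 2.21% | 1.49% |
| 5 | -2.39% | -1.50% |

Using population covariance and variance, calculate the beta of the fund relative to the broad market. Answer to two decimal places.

r̄p = -0.7040%,  r̄m = -0.2480%
Cov = Σ(rp − r̄p)(rm − r̄m) / 5 = 3.3649
Var(rm) = Σ(rm − r̄m)² / 5 = 2.1267
β = Cov / Var = 3.3649 / 2.1267 = 1.5822

1.58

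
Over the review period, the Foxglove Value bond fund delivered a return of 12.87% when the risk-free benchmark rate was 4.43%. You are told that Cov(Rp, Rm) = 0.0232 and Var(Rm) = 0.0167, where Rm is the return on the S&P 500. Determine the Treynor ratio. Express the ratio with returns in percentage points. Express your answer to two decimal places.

6.08

β = Cov / Var = 0.0232 / 0.0167 = 1.3892
Treynor = (Rp − Rf) / β = (12.87% − 4.43%) / 1.3892 = 8.44 / 1.3892 = 6.0754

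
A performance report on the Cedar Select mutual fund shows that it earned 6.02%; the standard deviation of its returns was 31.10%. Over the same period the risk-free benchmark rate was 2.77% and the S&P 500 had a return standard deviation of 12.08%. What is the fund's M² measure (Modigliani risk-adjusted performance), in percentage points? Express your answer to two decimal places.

Sharpe = (Rp − Rf) / σp = (6.02% − 2.77%) / 31.10% = 0.1045
M² = Rf + Sharpe × σm = 2.77% + 0.1045 × 12.08% = 4.0324%

4.03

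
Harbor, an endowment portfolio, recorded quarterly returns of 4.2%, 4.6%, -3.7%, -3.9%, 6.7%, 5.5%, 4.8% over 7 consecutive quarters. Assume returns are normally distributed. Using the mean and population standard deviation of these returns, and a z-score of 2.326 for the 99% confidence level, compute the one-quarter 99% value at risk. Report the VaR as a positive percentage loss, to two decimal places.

μ = (4.2 + 4.6 − 3.7 − 3.9 + 6.7 + 5.5 + 4.8) / 7 = 18.20 / 7 = 2.6000%
Population σ = √[Σ(r − μ)² / 7] = √[118.5600 / 7] = √16.9371 = 4.1155%
VaR = −(μ − z·σ) = −(2.6000 − 2.326 × 4.1155) = −(-6.9727) = 6.9727%

6.97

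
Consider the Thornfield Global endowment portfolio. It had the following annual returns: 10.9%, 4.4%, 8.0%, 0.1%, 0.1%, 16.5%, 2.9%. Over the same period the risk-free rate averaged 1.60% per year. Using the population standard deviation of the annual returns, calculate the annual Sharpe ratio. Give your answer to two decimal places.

Mean return μ = 42.90 / 7 = 6.1286%
Population std dev = √[219.9343 / 7] = 5.6053%
Sharpe = (μ − rf) / σ = (6.1286 − 1.6) / 5.6053 = 4.5286 / 5.6053 = 0.8079

0.81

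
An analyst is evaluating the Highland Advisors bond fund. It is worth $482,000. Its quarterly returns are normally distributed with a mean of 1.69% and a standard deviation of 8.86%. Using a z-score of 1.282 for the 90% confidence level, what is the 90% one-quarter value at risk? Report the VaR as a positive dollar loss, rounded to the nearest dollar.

$46,602

Return at the 90% tail: μ − z·σ = 1.69% − 1.282 × 8.86% = 1.69 − 11.35852 = -9.66852%
VaR = −(-9.66852%) × $482,000 = 9.66852% × $482,000 = $46,602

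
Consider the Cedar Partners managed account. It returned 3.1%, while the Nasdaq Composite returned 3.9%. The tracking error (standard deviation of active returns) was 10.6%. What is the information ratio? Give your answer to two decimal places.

-0.08

IR = (Rp − Rb) / TE = (3.1% − 3.9%) / 10.6% = -0.80% / 10.6% = -0.0755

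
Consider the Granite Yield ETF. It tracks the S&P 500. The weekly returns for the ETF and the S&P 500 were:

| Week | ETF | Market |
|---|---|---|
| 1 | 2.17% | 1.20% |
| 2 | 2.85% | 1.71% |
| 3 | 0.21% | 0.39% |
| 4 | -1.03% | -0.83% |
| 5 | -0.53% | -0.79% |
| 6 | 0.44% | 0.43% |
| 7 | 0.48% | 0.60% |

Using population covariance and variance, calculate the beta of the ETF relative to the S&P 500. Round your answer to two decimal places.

r̄p = 0.6557%,  r̄m = 0.3871%
Cov = Σ(rp − r̄p)(rm − r̄m) / 7 = 1.0762
Var(rm) = Σ(rm − r̄m)² / 7 = 0.7607
β = Cov / Var = 1.0762 / 0.7607 = 1.4147

1.41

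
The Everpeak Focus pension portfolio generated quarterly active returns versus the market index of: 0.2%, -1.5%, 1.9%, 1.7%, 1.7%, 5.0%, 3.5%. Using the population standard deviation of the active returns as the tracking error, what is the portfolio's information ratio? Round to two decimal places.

Mean return r̄ = 12.50 / 7 = 1.7857%
Population std dev = √[26.6086 / 7] = 1.9497%
IR = r̄ / tracking error = 1.7857 / 1.9497 = 0.9159

0.92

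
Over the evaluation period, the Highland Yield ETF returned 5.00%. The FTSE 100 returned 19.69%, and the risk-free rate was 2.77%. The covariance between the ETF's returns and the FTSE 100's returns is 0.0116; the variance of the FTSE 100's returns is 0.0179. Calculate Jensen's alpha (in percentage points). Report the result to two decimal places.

β = Cov / Var = 0.0116 / 0.0179 = 0.6480
E[R] = Rf + β(Rm − Rf) = 2.77% + 0.6480 × (19.69% − 2.77%) = 13.7342%
α = Rp − E[R] = 5.00% − 13.7342% = -8.7342

-8.73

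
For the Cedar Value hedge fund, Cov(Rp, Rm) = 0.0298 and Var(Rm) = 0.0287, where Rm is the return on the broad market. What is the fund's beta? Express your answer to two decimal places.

1.04

β = Cov(Rp, Rm) / Var(Rm) = 0.0298 / 0.0287 = 1.0383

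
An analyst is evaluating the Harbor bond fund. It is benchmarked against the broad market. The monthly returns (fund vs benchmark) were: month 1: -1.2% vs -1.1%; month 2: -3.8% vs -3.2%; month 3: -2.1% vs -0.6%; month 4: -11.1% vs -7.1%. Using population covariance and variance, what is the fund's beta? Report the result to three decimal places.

r̄p = -4.5500%,  r̄m = -3.0000%
Cov = Σ(rp − r̄p)(rm − r̄m) / 4 = 9.7375
Var(rm) = Σ(rm − r̄m)² / 4 = 6.5550
β = Cov / Var = 9.7375 / 6.5550 = 1.4855

1.486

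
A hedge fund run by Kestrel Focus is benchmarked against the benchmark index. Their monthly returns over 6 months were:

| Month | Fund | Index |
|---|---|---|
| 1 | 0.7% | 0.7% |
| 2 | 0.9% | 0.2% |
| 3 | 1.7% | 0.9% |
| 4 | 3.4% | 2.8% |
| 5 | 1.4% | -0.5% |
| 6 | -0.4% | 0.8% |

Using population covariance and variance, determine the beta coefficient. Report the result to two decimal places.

r̄p = 1.2833%,  r̄m = 0.8167%
Cov = Σ(rp − r̄p)(rm − r̄m) / 6 = 0.7353
Var(rm) = Σ(rm − r̄m)² / 6 = 1.0114
β = Cov / Var = 0.7353 / 1.0114 = 0.7270

0.73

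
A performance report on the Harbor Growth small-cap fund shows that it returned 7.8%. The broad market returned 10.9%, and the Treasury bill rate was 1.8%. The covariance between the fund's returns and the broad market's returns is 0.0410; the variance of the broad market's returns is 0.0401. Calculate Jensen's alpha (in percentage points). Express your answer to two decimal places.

-3.30

β = Cov / Var = 0.0410 / 0.0401 = 1.0224
E[R] = Rf + β(Rm − Rf) = 1.8% + 1.0224 × (10.9% − 1.8%) = 11.1038%
α = Rp − E[R] = 7.8% − 11.1038% = -3.3038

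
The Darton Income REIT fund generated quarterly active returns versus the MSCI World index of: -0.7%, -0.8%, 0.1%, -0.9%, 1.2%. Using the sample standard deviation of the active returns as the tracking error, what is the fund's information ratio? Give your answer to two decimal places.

-0.25

r̄ = (-0.7 − 0.8 + 0.1 − 0.9 + 1.2) / 5 = -1.10 / 5 = -0.2200%
Sample std dev = √[3.1480 / 4] = 0.8871%
IR = r̄ / tracking error = -0.2200 / 0.8871 = -0.2480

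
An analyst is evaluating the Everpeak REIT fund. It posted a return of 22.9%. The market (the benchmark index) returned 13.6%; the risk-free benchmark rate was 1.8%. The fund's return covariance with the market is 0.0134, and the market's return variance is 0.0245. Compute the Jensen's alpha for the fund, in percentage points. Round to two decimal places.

β = Cov / Var = 0.0134 / 0.0245 = 0.5469
E[R] = Rf + β(Rm − Rf) = 1.8% + 0.5469 × (13.6% − 1.8%) = 8.2534%
α = Rp − E[R] = 22.9% − 8.2534% = 14.6466

14.65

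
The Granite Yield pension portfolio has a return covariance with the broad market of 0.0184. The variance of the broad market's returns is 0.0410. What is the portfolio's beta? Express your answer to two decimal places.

β = Cov(Rp, Rm) / Var(Rm) = 0.0184 / 0.0410 = 0.4488

0.45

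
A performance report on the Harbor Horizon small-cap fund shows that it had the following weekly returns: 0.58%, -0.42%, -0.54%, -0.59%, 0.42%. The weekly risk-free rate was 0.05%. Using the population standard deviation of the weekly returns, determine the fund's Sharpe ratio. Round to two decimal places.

μ = (0.58 − 0.42 − 0.54 − 0.59 + 0.42) / 5 = -0.550 / 5 = -0.1100%
Σ(r − μ)² = (0.58 − (-0.1100))² + (-0.42 − (-0.1100))² + (-0.54 − (-0.1100))² + … = 1.2684
population σ = √(1.2684 / 5) = √0.2537 = 0.5037%
Sharpe = (μ − rf) / σ = (-0.1100 − 0.05) / 0.5037 = -0.1600 / 0.5037 = -0.3176

-0.32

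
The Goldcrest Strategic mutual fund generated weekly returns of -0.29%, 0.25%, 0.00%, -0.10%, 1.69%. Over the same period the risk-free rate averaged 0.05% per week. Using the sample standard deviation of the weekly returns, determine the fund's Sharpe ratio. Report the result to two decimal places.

0.33

Mean return r̄ = 1.550 / 5 = 0.3100%
Sample std dev = √[2.5322 / 4] = 0.7956%
Sharpe = (r̄ − rf) / σ = (0.3100 − 0.05) / 0.7956 = 0.2600 / 0.7956 = 0.3268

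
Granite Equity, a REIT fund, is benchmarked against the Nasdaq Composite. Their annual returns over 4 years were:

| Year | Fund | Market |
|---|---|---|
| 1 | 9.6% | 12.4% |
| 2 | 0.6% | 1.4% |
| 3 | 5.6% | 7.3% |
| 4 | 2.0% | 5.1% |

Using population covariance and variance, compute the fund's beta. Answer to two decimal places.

0.86

r̄p = 4.4500%,  r̄m = 6.5500%
Cov = Σ(rp − r̄p)(rm − r̄m) / 4 = 13.5925
Var(rm) = Σ(rm − r̄m)² / 4 = 15.8525
β = Cov / Var = 13.5925 / 15.8525 = 0.8574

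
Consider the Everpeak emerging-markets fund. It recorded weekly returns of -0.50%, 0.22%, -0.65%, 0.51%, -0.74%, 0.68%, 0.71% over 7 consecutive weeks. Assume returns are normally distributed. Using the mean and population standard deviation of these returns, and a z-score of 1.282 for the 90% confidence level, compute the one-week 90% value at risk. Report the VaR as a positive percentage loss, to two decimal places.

Mean return r̄ = 0.230 / 7 = 0.0329%
Population std dev = √[2.4875 / 7] = 0.5961%
VaR = −(r̄ − z·σ) = −(0.0329 − 1.282 × 0.5961) = −(-0.7313) = 0.7313%

0.73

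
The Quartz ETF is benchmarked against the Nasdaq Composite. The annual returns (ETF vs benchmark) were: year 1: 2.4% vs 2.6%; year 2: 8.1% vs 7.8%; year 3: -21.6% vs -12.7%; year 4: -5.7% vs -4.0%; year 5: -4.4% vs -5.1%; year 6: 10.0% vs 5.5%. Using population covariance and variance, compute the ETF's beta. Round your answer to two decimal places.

1.47

r̄p = -1.8667%,  r̄m = -0.9833%
Cov = Σ(rp − r̄p)(rm − r̄m) / 6 = 72.1611
Var(rm) = Σ(rm − r̄m)² / 6 = 49.2247
β = Cov / Var = 72.1611 / 49.2247 = 1.4660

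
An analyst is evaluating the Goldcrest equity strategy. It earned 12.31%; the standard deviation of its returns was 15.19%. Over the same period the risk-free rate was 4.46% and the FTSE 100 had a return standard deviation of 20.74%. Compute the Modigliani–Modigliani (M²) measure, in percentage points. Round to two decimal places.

15.18

Sharpe = (Rp − Rf) / σp = (12.31% − 4.46%) / 15.19% = 0.5168
M² = Rf + Sharpe × σm = 4.46% + 0.5168 × 20.74% = 15.1784%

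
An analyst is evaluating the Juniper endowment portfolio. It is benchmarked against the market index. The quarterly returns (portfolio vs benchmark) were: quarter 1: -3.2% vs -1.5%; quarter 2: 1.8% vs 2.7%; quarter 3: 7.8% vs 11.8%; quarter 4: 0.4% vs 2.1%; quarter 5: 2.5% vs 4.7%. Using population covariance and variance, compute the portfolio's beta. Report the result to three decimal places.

r̄p = 1.8600%,  r̄m = 3.9600%
Cov = Σ(rp − r̄p)(rm − r̄m) / 5 = 15.4924
Var(rm) = Σ(rm − r̄m)² / 5 = 19.3744
β = Cov / Var = 15.4924 / 19.3744 = 0.7996

0.800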